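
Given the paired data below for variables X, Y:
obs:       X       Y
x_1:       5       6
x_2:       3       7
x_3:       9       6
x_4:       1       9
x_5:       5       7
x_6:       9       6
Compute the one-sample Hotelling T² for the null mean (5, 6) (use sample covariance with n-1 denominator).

Step 1 — sample mean vector:
  mean(X) = (5 + 3 + 9 + 1 + 5 + 9) / 6 = 32/6 = 5.3333
  mean(Y) = (6 + 7 + 6 + 9 + 7 + 6) / 6 = 41/6 = 6.8333
  x̄ = (5.3333, 6.8333),  deviation x̄ - mu_0 = (5.3333, 6.8333) - (5, 6) = (0.3333, 0.8333).

Step 2 — sample covariance matrix, S[i,j] = (1/(n-1)) · Σ_k (x_{k,i} - mean_i) · (x_{k,j} - mean_j), divisor n-1 = 5:
  S[X,X] = ((-0.3333)·(-0.3333) + (-2.3333)·(-2.3333) + (3.6667)·(3.6667) + (-4.3333)·(-4.3333) + (-0.3333)·(-0.3333) + (3.6667)·(3.6667)) / 5 = 51.3333/5 = 10.2667
  S[X,Y] = ((-0.3333)·(-0.8333) + (-2.3333)·(0.1667) + (3.6667)·(-0.8333) + (-4.3333)·(2.1667) + (-0.3333)·(0.1667) + (3.6667)·(-0.8333)) / 5 = -15.6667/5 = -3.1333
  S[Y,Y] = ((-0.8333)·(-0.8333) + (0.1667)·(0.1667) + (-0.8333)·(-0.8333) + (2.1667)·(2.1667) + (0.1667)·(0.1667) + (-0.8333)·(-0.8333)) / 5 = 6.8333/5 = 1.3667
  S = [[10.2667, -3.1333],
 [-3.1333, 1.3667]].

Step 3 — invert S. det(S) = 10.2667·1.3667 - (-3.1333)² = 4.2133.
  S^{-1} = (1/det) · [[d, -b], [-b, a]] = [[0.3244, 0.7437],
 [0.7437, 2.4367]].

Step 4 — quadratic form (x̄ - mu_0)^T · S^{-1} · (x̄ - mu_0):
  S^{-1} · (x̄ - mu_0) = (0.7278, 2.2785),
  (x̄ - mu_0)^T · [...] = (0.3333)·(0.7278) + (0.8333)·(2.2785) = 2.1414.

Step 5 — scale by n: T² = 6 · 2.1414 = 12.8481.

T² ≈ 12.8481


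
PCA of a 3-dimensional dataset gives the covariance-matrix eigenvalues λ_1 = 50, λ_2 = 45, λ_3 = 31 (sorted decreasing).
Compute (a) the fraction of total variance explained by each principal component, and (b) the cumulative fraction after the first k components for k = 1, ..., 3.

Step 1 — total variance = trace(Sigma) = Σ λ_i = 50 + 45 + 31 = 126.

Step 2 — fraction explained by component i = λ_i / Σ λ:
  PC1: 50/126 = 0.3968
  PC2: 45/126 = 0.3571
  PC3: 31/126 = 0.246

Step 3 — cumulative fraction after k components = (λ_1 + ... + λ_k) / Σ λ:
  k = 1: 50/126 = 0.3968
  k = 2: (50 + 45)/126 = 95/126 = 0.754
  k = 3: (50 + 45 + 31)/126 = 126/126 = 1

Summary (fraction, with percent):

explained: PC1 0.3968 (39.68%), PC2 0.3571 (35.71%), PC3 0.246 (24.6%);  cumulative: 0.3968, 0.754, 1


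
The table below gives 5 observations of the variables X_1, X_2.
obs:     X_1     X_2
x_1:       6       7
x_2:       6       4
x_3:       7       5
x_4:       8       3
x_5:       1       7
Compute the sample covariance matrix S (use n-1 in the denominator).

Step 1 — column means:
  mean(X_1) = (6 + 6 + 7 + 8 + 1) / 5 = 28/5 = 5.6
  mean(X_2) = (7 + 4 + 5 + 3 + 7) / 5 = 26/5 = 5.2

Step 2 — sample covariance S[i,j] = (1/(n-1)) · Σ_k (x_{k,i} - mean_i) · (x_{k,j} - mean_j), with n-1 = 4.
  S[X_1,X_1] = ((0.4)·(0.4) + (0.4)·(0.4) + (1.4)·(1.4) + (2.4)·(2.4) + (-4.6)·(-4.6)) / 4 = 29.2/4 = 7.3
  S[X_1,X_2] = ((0.4)·(1.8) + (0.4)·(-1.2) + (1.4)·(-0.2) + (2.4)·(-2.2) + (-4.6)·(1.8)) / 4 = -13.6/4 = -3.4
  S[X_2,X_2] = ((1.8)·(1.8) + (-1.2)·(-1.2) + (-0.2)·(-0.2) + (-2.2)·(-2.2) + (1.8)·(1.8)) / 4 = 12.8/4 = 3.2

S is symmetric (S[j,i] = S[i,j]). Assembling:

S = [[7.3, -3.4],
 [-3.4, 3.2]]


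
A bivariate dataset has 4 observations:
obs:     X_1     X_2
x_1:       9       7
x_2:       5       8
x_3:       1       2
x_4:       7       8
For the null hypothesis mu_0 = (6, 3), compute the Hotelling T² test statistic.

Step 1 — sample mean vector:
  mean(X_1) = (9 + 5 + 1 + 7) / 4 = 22/4 = 5.5
  mean(X_2) = (7 + 8 + 2 + 8) / 4 = 25/4 = 6.25
  x̄ = (5.5, 6.25),  deviation x̄ - mu_0 = (5.5, 6.25) - (6, 3) = (-0.5, 3.25).

Step 2 — sample covariance matrix, S[i,j] = (1/(n-1)) · Σ_k (x_{k,i} - mean_i) · (x_{k,j} - mean_j), divisor n-1 = 3:
  S[X_1,X_1] = ((3.5)·(3.5) + (-0.5)·(-0.5) + (-4.5)·(-4.5) + (1.5)·(1.5)) / 3 = 35/3 = 11.6667
  S[X_1,X_2] = ((3.5)·(0.75) + (-0.5)·(1.75) + (-4.5)·(-4.25) + (1.5)·(1.75)) / 3 = 23.5/3 = 7.8333
  S[X_2,X_2] = ((0.75)·(0.75) + (1.75)·(1.75) + (-4.25)·(-4.25) + (1.75)·(1.75)) / 3 = 24.75/3 = 8.25
  S = [[11.6667, 7.8333],
 [7.8333, 8.25]].

Step 3 — invert S. det(S) = 11.6667·8.25 - (7.8333)² = 34.8889.
  S^{-1} = (1/det) · [[d, -b], [-b, a]] = [[0.2365, -0.2245],
 [-0.2245, 0.3344]].

Step 4 — quadratic form (x̄ - mu_0)^T · S^{-1} · (x̄ - mu_0):
  S^{-1} · (x̄ - mu_0) = (-0.8479, 1.199),
  (x̄ - mu_0)^T · [...] = (-0.5)·(-0.8479) + (3.25)·(1.199) = 4.3209.

Step 5 — scale by n: T² = 4 · 4.3209 = 17.2834.

T² ≈ 17.2834


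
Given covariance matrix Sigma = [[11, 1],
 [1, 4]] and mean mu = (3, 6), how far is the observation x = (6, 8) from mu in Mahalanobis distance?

Step 1 — centre the observation: (x - mu) = (3, 2).

Step 2 — invert Sigma. det(Sigma) = 11·4 - (1)² = 43.
  Sigma^{-1} = (1/det) · [[d, -b], [-b, a]] = [[0.093, -0.0233],
 [-0.0233, 0.2558]].

Step 3 — form the quadratic (x - mu)^T · Sigma^{-1} · (x - mu):
  Sigma^{-1} · (x - mu) = (0.2326, 0.4419).
  (x - mu)^T · [Sigma^{-1} · (x - mu)] = (3)·(0.2326) + (2)·(0.4419) = 1.5814.

Step 4 — take square root: d = √(1.5814) ≈ 1.2575.

d(x, mu) = √(1.5814) ≈ 1.2575


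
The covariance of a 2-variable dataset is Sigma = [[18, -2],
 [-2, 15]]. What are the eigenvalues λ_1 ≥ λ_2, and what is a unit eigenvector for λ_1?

Step 1 — characteristic polynomial of 2×2 Sigma:
  det(Sigma - λI) = λ² - trace · λ + det = 0.
  trace = 18 + 15 = 33, det = 18·15 - (-2)² = 266.
Step 2 — discriminant:
  Δ = trace² - 4·det = 1089 - 1064 = 25.
Step 3 — eigenvalues:
  λ = (trace ± √Δ)/2 = (33 ± 5)/2,
  λ_1 = 19,  λ_2 = 14.

Step 4 — unit eigenvector for λ_1: solve (Sigma - λ_1 I)v = 0. First row:
  (18 - 19)·v_x + (-2)·v_y = 0, i.e. (-1)·v_x + (-2)·v_y = 0,
  so v ∝ (b, λ_1 - a) = (-2, 1); multiply by -1 so the first entry is positive: u = (2, -1).
  ||u|| = √((2)² + (-1)²) = √(5) ≈ 2.2361,
  v_1 = u/||u|| ≈ (0.8944, -0.4472) (||v_1|| = 1).

λ_1 = 19,  λ_2 = 14;  v_1 ≈ (0.8944, -0.4472)


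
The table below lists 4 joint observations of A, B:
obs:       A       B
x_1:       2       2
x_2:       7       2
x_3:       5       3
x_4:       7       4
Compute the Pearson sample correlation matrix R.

Step 1 — column means:
  mean(A) = (2 + 7 + 5 + 7) / 4 = 21/4 = 5.25
  mean(B) = (2 + 2 + 3 + 4) / 4 = 11/4 = 2.75

Step 2 — sample variances and covariances s[i,j] = (1/(n-1)) · Σ_k (x_{k,i} - mean_i) · (x_{k,j} - mean_j), with n-1 = 3:
  s[A,A] = ((-3.25)·(-3.25) + (1.75)·(1.75) + (-0.25)·(-0.25) + (1.75)·(1.75)) / 3 = 16.75/3 = 5.5833
  s[A,B] = ((-3.25)·(-0.75) + (1.75)·(-0.75) + (-0.25)·(0.25) + (1.75)·(1.25)) / 3 = 3.25/3 = 1.0833
  s[B,B] = ((-0.75)·(-0.75) + (-0.75)·(-0.75) + (0.25)·(0.25) + (1.25)·(1.25)) / 3 = 2.75/3 = 0.9167
  Sample standard deviations s_i = √(s[i,i]):
  s(A) = √(5.5833) = 2.3629
  s(B) = √(0.9167) = 0.9574

Step 3 — r_{ij} = s_{ij} / (s_i · s_j):
  r[A,A] = 1 (diagonal).
  r[A,B] = 1.0833 / (2.3629 · 0.9574) = 1.0833 / 2.2623 = 0.4789
  r[B,B] = 1 (diagonal).

R is symmetric with unit diagonal. Assembling:

R = [[1, 0.4789],
 [0.4789, 1]]


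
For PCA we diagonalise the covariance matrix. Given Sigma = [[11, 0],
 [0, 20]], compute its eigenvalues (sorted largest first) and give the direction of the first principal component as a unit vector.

Step 1 — characteristic polynomial of 2×2 Sigma:
  det(Sigma - λI) = λ² - trace · λ + det = 0.
  trace = 11 + 20 = 31, det = 11·20 - (0)² = 220.
Step 2 — discriminant:
  Δ = trace² - 4·det = 961 - 880 = 81.
Step 3 — eigenvalues:
  λ = (trace ± √Δ)/2 = (31 ± 9)/2,
  λ_1 = 20,  λ_2 = 11.

Step 4 — unit eigenvector for λ_1: Sigma is diagonal, so its eigenvectors are the coordinate axes. λ_1 = 20 is the diagonal entry on the second coordinate axis, hence
  v_1 = (0, 1) (||v_1|| = 1).

λ_1 = 20,  λ_2 = 11;  v_1 ≈ (0, 1)


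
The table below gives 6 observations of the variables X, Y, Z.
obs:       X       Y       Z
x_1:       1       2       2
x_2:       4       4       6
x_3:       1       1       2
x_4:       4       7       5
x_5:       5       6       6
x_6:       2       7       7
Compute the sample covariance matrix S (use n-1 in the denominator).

Step 1 — column means:
  mean(X) = (1 + 4 + 1 + 4 + 5 + 2) / 6 = 17/6 = 2.8333
  mean(Y) = (2 + 4 + 1 + 7 + 6 + 7) / 6 = 27/6 = 4.5
  mean(Z) = (2 + 6 + 2 + 5 + 6 + 7) / 6 = 28/6 = 4.6667

Step 2 — sample covariance S[i,j] = (1/(n-1)) · Σ_k (x_{k,i} - mean_i) · (x_{k,j} - mean_j), with n-1 = 5.
  S[X,X] = ((-1.8333)·(-1.8333) + (1.1667)·(1.1667) + (-1.8333)·(-1.8333) + (1.1667)·(1.1667) + (2.1667)·(2.1667) + (-0.8333)·(-0.8333)) / 5 = 14.8333/5 = 2.9667
  S[X,Y] = ((-1.8333)·(-2.5) + (1.1667)·(-0.5) + (-1.8333)·(-3.5) + (1.1667)·(2.5) + (2.1667)·(1.5) + (-0.8333)·(2.5)) / 5 = 14.5/5 = 2.9
  S[X,Z] = ((-1.8333)·(-2.6667) + (1.1667)·(1.3333) + (-1.8333)·(-2.6667) + (1.1667)·(0.3333) + (2.1667)·(1.3333) + (-0.8333)·(2.3333)) / 5 = 12.6667/5 = 2.5333
  S[Y,Y] = ((-2.5)·(-2.5) + (-0.5)·(-0.5) + (-3.5)·(-3.5) + (2.5)·(2.5) + (1.5)·(1.5) + (2.5)·(2.5)) / 5 = 33.5/5 = 6.7
  S[Y,Z] = ((-2.5)·(-2.6667) + (-0.5)·(1.3333) + (-3.5)·(-2.6667) + (2.5)·(0.3333) + (1.5)·(1.3333) + (2.5)·(2.3333)) / 5 = 24/5 = 4.8
  S[Z,Z] = ((-2.6667)·(-2.6667) + (1.3333)·(1.3333) + (-2.6667)·(-2.6667) + (0.3333)·(0.3333) + (1.3333)·(1.3333) + (2.3333)·(2.3333)) / 5 = 23.3333/5 = 4.6667

S is symmetric (S[j,i] = S[i,j]). Assembling:

S = [[2.9667, 2.9, 2.5333],
 [2.9, 6.7, 4.8],
 [2.5333, 4.8, 4.6667]]


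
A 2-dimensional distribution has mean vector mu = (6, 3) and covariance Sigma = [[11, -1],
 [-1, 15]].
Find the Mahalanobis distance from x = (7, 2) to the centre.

Step 1 — centre the observation: (x - mu) = (1, -1).

Step 2 — invert Sigma. det(Sigma) = 11·15 - (-1)² = 164.
  Sigma^{-1} = (1/det) · [[d, -b], [-b, a]] = [[0.0915, 0.0061],
 [0.0061, 0.0671]].

Step 3 — form the quadratic (x - mu)^T · Sigma^{-1} · (x - mu):
  Sigma^{-1} · (x - mu) = (0.0854, -0.061).
  (x - mu)^T · [Sigma^{-1} · (x - mu)] = (1)·(0.0854) + (-1)·(-0.061) = 0.1463.

Step 4 — take square root: d = √(0.1463) ≈ 0.3825.

d(x, mu) = √(0.1463) ≈ 0.3825


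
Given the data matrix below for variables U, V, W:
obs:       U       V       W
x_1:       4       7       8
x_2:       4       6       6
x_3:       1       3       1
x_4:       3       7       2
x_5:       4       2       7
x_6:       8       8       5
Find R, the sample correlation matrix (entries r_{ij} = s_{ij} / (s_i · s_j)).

Step 1 — column means:
  mean(U) = (4 + 4 + 1 + 3 + 4 + 8) / 6 = 24/6 = 4
  mean(V) = (7 + 6 + 3 + 7 + 2 + 8) / 6 = 33/6 = 5.5
  mean(W) = (8 + 6 + 1 + 2 + 7 + 5) / 6 = 29/6 = 4.8333

Step 2 — sample variances and covariances s[i,j] = (1/(n-1)) · Σ_k (x_{k,i} - mean_i) · (x_{k,j} - mean_j), with n-1 = 5:
  s[U,U] = ((0)·(0) + (0)·(0) + (-3)·(-3) + (-1)·(-1) + (0)·(0) + (4)·(4)) / 5 = 26/5 = 5.2
  s[U,V] = ((0)·(1.5) + (0)·(0.5) + (-3)·(-2.5) + (-1)·(1.5) + (0)·(-3.5) + (4)·(2.5)) / 5 = 16/5 = 3.2
  s[U,W] = ((0)·(3.1667) + (0)·(1.1667) + (-3)·(-3.8333) + (-1)·(-2.8333) + (0)·(2.1667) + (4)·(0.1667)) / 5 = 15/5 = 3
  s[V,V] = ((1.5)·(1.5) + (0.5)·(0.5) + (-2.5)·(-2.5) + (1.5)·(1.5) + (-3.5)·(-3.5) + (2.5)·(2.5)) / 5 = 29.5/5 = 5.9
  s[V,W] = ((1.5)·(3.1667) + (0.5)·(1.1667) + (-2.5)·(-3.8333) + (1.5)·(-2.8333) + (-3.5)·(2.1667) + (2.5)·(0.1667)) / 5 = 3.5/5 = 0.7
  s[W,W] = ((3.1667)·(3.1667) + (1.1667)·(1.1667) + (-3.8333)·(-3.8333) + (-2.8333)·(-2.8333) + (2.1667)·(2.1667) + (0.1667)·(0.1667)) / 5 = 38.8333/5 = 7.7667
  Sample standard deviations s_i = √(s[i,i]):
  s(U) = √(5.2) = 2.2804
  s(V) = √(5.9) = 2.429
  s(W) = √(7.7667) = 2.7869

Step 3 — r_{ij} = s_{ij} / (s_i · s_j):
  r[U,U] = 1 (diagonal).
  r[U,V] = 3.2 / (2.2804 · 2.429) = 3.2 / 5.539 = 0.5777
  r[U,W] = 3 / (2.2804 · 2.7869) = 3 / 6.3551 = 0.4721
  r[V,V] = 1 (diagonal).
  r[V,W] = 0.7 / (2.429 · 2.7869) = 0.7 / 6.7693 = 0.1034
  r[W,W] = 1 (diagonal).

R is symmetric with unit diagonal. Assembling:

R = [[1, 0.5777, 0.4721],
 [0.5777, 1, 0.1034],
 [0.4721, 0.1034, 1]]


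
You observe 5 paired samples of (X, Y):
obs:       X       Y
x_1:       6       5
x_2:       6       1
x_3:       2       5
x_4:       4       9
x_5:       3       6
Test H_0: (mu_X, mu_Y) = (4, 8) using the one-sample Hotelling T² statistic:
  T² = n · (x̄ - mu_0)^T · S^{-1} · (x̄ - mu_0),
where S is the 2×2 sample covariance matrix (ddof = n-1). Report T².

Step 1 — sample mean vector:
  mean(X) = (6 + 6 + 2 + 4 + 3) / 5 = 21/5 = 4.2
  mean(Y) = (5 + 1 + 5 + 9 + 6) / 5 = 26/5 = 5.2
  x̄ = (4.2, 5.2),  deviation x̄ - mu_0 = (4.2, 5.2) - (4, 8) = (0.2, -2.8).

Step 2 — sample covariance matrix, S[i,j] = (1/(n-1)) · Σ_k (x_{k,i} - mean_i) · (x_{k,j} - mean_j), divisor n-1 = 4:
  S[X,X] = ((1.8)·(1.8) + (1.8)·(1.8) + (-2.2)·(-2.2) + (-0.2)·(-0.2) + (-1.2)·(-1.2)) / 4 = 12.8/4 = 3.2
  S[X,Y] = ((1.8)·(-0.2) + (1.8)·(-4.2) + (-2.2)·(-0.2) + (-0.2)·(3.8) + (-1.2)·(0.8)) / 4 = -9.2/4 = -2.3
  S[Y,Y] = ((-0.2)·(-0.2) + (-4.2)·(-4.2) + (-0.2)·(-0.2) + (3.8)·(3.8) + (0.8)·(0.8)) / 4 = 32.8/4 = 8.2
  S = [[3.2, -2.3],
 [-2.3, 8.2]].

Step 3 — invert S. det(S) = 3.2·8.2 - (-2.3)² = 20.95.
  S^{-1} = (1/det) · [[d, -b], [-b, a]] = [[0.3914, 0.1098],
 [0.1098, 0.1527]].

Step 4 — quadratic form (x̄ - mu_0)^T · S^{-1} · (x̄ - mu_0):
  S^{-1} · (x̄ - mu_0) = (-0.2291, -0.4057),
  (x̄ - mu_0)^T · [...] = (0.2)·(-0.2291) + (-2.8)·(-0.4057) = 1.0902.

Step 5 — scale by n: T² = 5 · 1.0902 = 5.4511.

T² ≈ 5.4511


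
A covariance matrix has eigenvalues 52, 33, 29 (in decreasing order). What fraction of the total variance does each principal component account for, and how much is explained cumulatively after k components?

Step 1 — total variance = trace(Sigma) = Σ λ_i = 52 + 33 + 29 = 114.

Step 2 — fraction explained by component i = λ_i / Σ λ:
  PC1: 52/114 = 0.4561
  PC2: 33/114 = 0.2895
  PC3: 29/114 = 0.2544

Step 3 — cumulative fraction after k components = (λ_1 + ... + λ_k) / Σ λ:
  k = 1: 52/114 = 0.4561
  k = 2: (52 + 33)/114 = 85/114 = 0.7456
  k = 3: (52 + 33 + 29)/114 = 114/114 = 1

Summary (fraction, with percent):

explained: PC1 0.4561 (45.61%), PC2 0.2895 (28.95%), PC3 0.2544 (25.44%);  cumulative: 0.4561, 0.7456, 1


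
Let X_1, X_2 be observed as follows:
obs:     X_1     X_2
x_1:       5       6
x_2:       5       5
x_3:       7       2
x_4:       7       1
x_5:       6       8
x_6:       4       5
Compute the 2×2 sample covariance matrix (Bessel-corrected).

Step 1 — column means:
  mean(X_1) = (5 + 5 + 7 + 7 + 6 + 4) / 6 = 34/6 = 5.6667
  mean(X_2) = (6 + 5 + 2 + 1 + 8 + 5) / 6 = 27/6 = 4.5

Step 2 — sample covariance S[i,j] = (1/(n-1)) · Σ_k (x_{k,i} - mean_i) · (x_{k,j} - mean_j), with n-1 = 5.
  S[X_1,X_1] = ((-0.6667)·(-0.6667) + (-0.6667)·(-0.6667) + (1.3333)·(1.3333) + (1.3333)·(1.3333) + (0.3333)·(0.3333) + (-1.6667)·(-1.6667)) / 5 = 7.3333/5 = 1.4667
  S[X_1,X_2] = ((-0.6667)·(1.5) + (-0.6667)·(0.5) + (1.3333)·(-2.5) + (1.3333)·(-3.5) + (0.3333)·(3.5) + (-1.6667)·(0.5)) / 5 = -9/5 = -1.8
  S[X_2,X_2] = ((1.5)·(1.5) + (0.5)·(0.5) + (-2.5)·(-2.5) + (-3.5)·(-3.5) + (3.5)·(3.5) + (0.5)·(0.5)) / 5 = 33.5/5 = 6.7

S is symmetric (S[j,i] = S[i,j]). Assembling:

S = [[1.4667, -1.8],
 [-1.8, 6.7]]


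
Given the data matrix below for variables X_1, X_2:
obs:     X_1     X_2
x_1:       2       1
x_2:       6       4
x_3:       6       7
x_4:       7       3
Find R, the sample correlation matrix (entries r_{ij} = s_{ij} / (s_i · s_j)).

Step 1 — column means:
  mean(X_1) = (2 + 6 + 6 + 7) / 4 = 21/4 = 5.25
  mean(X_2) = (1 + 4 + 7 + 3) / 4 = 15/4 = 3.75

Step 2 — sample variances and covariances s[i,j] = (1/(n-1)) · Σ_k (x_{k,i} - mean_i) · (x_{k,j} - mean_j), with n-1 = 3:
  s[X_1,X_1] = ((-3.25)·(-3.25) + (0.75)·(0.75) + (0.75)·(0.75) + (1.75)·(1.75)) / 3 = 14.75/3 = 4.9167
  s[X_1,X_2] = ((-3.25)·(-2.75) + (0.75)·(0.25) + (0.75)·(3.25) + (1.75)·(-0.75)) / 3 = 10.25/3 = 3.4167
  s[X_2,X_2] = ((-2.75)·(-2.75) + (0.25)·(0.25) + (3.25)·(3.25) + (-0.75)·(-0.75)) / 3 = 18.75/3 = 6.25
  Sample standard deviations s_i = √(s[i,i]):
  s(X_1) = √(4.9167) = 2.2174
  s(X_2) = √(6.25) = 2.5

Step 3 — r_{ij} = s_{ij} / (s_i · s_j):
  r[X_1,X_1] = 1 (diagonal).
  r[X_1,X_2] = 3.4167 / (2.2174 · 2.5) = 3.4167 / 5.5434 = 0.6163
  r[X_2,X_2] = 1 (diagonal).

R is symmetric with unit diagonal. Assembling:

R = [[1, 0.6163],
 [0.6163, 1]]


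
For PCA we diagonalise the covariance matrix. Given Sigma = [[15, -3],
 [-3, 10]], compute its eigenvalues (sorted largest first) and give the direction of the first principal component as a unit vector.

Step 1 — characteristic polynomial of 2×2 Sigma:
  det(Sigma - λI) = λ² - trace · λ + det = 0.
  trace = 15 + 10 = 25, det = 15·10 - (-3)² = 141.
Step 2 — discriminant:
  Δ = trace² - 4·det = 625 - 564 = 61.
Step 3 — eigenvalues:
  λ = (trace ± √Δ)/2 = (25 ± 7.8102)/2,
  λ_1 = 16.4051,  λ_2 = 8.5949.

Step 4 — unit eigenvector for λ_1: solve (Sigma - λ_1 I)v = 0. First row:
  (15 - 16.4051)·v_x + (-3)·v_y = 0, i.e. (-1.4051)·v_x + (-3)·v_y = 0,
  so v ∝ (b, λ_1 - a) = (-3, 1.4051); multiply by -1 so the first entry is positive: u = (3, -1.4051).
  ||u|| = √((3)² + (-1.4051)²) = √(10.9744) ≈ 3.3128,
  v_1 = u/||u|| ≈ (0.9056, -0.4242) (||v_1|| = 1).

λ_1 = 16.4051,  λ_2 = 8.5949;  v_1 ≈ (0.9056, -0.4242)


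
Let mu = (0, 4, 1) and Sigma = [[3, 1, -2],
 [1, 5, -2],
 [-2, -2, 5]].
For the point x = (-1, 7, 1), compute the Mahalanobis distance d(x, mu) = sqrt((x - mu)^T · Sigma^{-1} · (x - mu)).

Step 1 — centre the observation: (x - mu) = (-1, 3, 0).

Step 2 — invert Sigma (cofactor / det for 3×3, or solve directly):
  Sigma^{-1} = [[0.4565, -0.0217, 0.1739],
 [-0.0217, 0.2391, 0.087],
 [0.1739, 0.087, 0.3043]].

Step 3 — form the quadratic (x - mu)^T · Sigma^{-1} · (x - mu):
  Sigma^{-1} · (x - mu) = (-0.5217, 0.7391, 0.087).
  (x - mu)^T · [Sigma^{-1} · (x - mu)] = (-1)·(-0.5217) + (3)·(0.7391) + (0)·(0.087) = 2.7391.

Step 4 — take square root: d = √(2.7391) ≈ 1.655.

d(x, mu) = √(2.7391) ≈ 1.655


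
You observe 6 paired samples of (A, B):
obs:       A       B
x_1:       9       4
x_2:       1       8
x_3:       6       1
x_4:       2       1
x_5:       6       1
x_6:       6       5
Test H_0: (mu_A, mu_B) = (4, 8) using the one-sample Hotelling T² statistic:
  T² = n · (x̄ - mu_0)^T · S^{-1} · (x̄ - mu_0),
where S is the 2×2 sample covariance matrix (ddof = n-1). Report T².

Step 1 — sample mean vector:
  mean(A) = (9 + 1 + 6 + 2 + 6 + 6) / 6 = 30/6 = 5
  mean(B) = (4 + 8 + 1 + 1 + 1 + 5) / 6 = 20/6 = 3.3333
  x̄ = (5, 3.3333),  deviation x̄ - mu_0 = (5, 3.3333) - (4, 8) = (1, -4.6667).

Step 2 — sample covariance matrix, S[i,j] = (1/(n-1)) · Σ_k (x_{k,i} - mean_i) · (x_{k,j} - mean_j), divisor n-1 = 5:
  S[A,A] = ((4)·(4) + (-4)·(-4) + (1)·(1) + (-3)·(-3) + (1)·(1) + (1)·(1)) / 5 = 44/5 = 8.8
  S[A,B] = ((4)·(0.6667) + (-4)·(4.6667) + (1)·(-2.3333) + (-3)·(-2.3333) + (1)·(-2.3333) + (1)·(1.6667)) / 5 = -12/5 = -2.4
  S[B,B] = ((0.6667)·(0.6667) + (4.6667)·(4.6667) + (-2.3333)·(-2.3333) + (-2.3333)·(-2.3333) + (-2.3333)·(-2.3333) + (1.6667)·(1.6667)) / 5 = 41.3333/5 = 8.2667
  S = [[8.8, -2.4],
 [-2.4, 8.2667]].

Step 3 — invert S. det(S) = 8.8·8.2667 - (-2.4)² = 66.9867.
  S^{-1} = (1/det) · [[d, -b], [-b, a]] = [[0.1234, 0.0358],
 [0.0358, 0.1314]].

Step 4 — quadratic form (x̄ - mu_0)^T · S^{-1} · (x̄ - mu_0):
  S^{-1} · (x̄ - mu_0) = (-0.0438, -0.5772),
  (x̄ - mu_0)^T · [...] = (1)·(-0.0438) + (-4.6667)·(-0.5772) = 2.6499.

Step 5 — scale by n: T² = 6 · 2.6499 = 15.8997.

T² ≈ 15.8997


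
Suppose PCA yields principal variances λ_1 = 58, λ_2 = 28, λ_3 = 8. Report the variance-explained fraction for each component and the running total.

Step 1 — total variance = trace(Sigma) = Σ λ_i = 58 + 28 + 8 = 94.

Step 2 — fraction explained by component i = λ_i / Σ λ:
  PC1: 58/94 = 0.617
  PC2: 28/94 = 0.2979
  PC3: 8/94 = 0.0851

Step 3 — cumulative fraction after k components = (λ_1 + ... + λ_k) / Σ λ:
  k = 1: 58/94 = 0.617
  k = 2: (58 + 28)/94 = 86/94 = 0.9149
  k = 3: (58 + 28 + 8)/94 = 94/94 = 1

Summary (fraction, with percent):

explained: PC1 0.617 (61.7%), PC2 0.2979 (29.79%), PC3 0.0851 (8.51%);  cumulative: 0.617, 0.9149, 1


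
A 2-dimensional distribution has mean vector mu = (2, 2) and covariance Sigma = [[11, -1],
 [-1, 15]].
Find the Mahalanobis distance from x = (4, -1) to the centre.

Step 1 — centre the observation: (x - mu) = (2, -3).

Step 2 — invert Sigma. det(Sigma) = 11·15 - (-1)² = 164.
  Sigma^{-1} = (1/det) · [[d, -b], [-b, a]] = [[0.0915, 0.0061],
 [0.0061, 0.0671]].

Step 3 — form the quadratic (x - mu)^T · Sigma^{-1} · (x - mu):
  Sigma^{-1} · (x - mu) = (0.1646, -0.189).
  (x - mu)^T · [Sigma^{-1} · (x - mu)] = (2)·(0.1646) + (-3)·(-0.189) = 0.8963.

Step 4 — take square root: d = √(0.8963) ≈ 0.9468.

d(x, mu) = √(0.8963) ≈ 0.9468


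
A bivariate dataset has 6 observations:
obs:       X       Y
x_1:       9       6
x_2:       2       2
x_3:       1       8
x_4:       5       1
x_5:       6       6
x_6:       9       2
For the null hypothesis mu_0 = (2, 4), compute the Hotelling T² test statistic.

Step 1 — sample mean vector:
  mean(X) = (9 + 2 + 1 + 5 + 6 + 9) / 6 = 32/6 = 5.3333
  mean(Y) = (6 + 2 + 8 + 1 + 6 + 2) / 6 = 25/6 = 4.1667
  x̄ = (5.3333, 4.1667),  deviation x̄ - mu_0 = (5.3333, 4.1667) - (2, 4) = (3.3333, 0.1667).

Step 2 — sample covariance matrix, S[i,j] = (1/(n-1)) · Σ_k (x_{k,i} - mean_i) · (x_{k,j} - mean_j), divisor n-1 = 5:
  S[X,X] = ((3.6667)·(3.6667) + (-3.3333)·(-3.3333) + (-4.3333)·(-4.3333) + (-0.3333)·(-0.3333) + (0.6667)·(0.6667) + (3.6667)·(3.6667)) / 5 = 57.3333/5 = 11.4667
  S[X,Y] = ((3.6667)·(1.8333) + (-3.3333)·(-2.1667) + (-4.3333)·(3.8333) + (-0.3333)·(-3.1667) + (0.6667)·(1.8333) + (3.6667)·(-2.1667)) / 5 = -8.3333/5 = -1.6667
  S[Y,Y] = ((1.8333)·(1.8333) + (-2.1667)·(-2.1667) + (3.8333)·(3.8333) + (-3.1667)·(-3.1667) + (1.8333)·(1.8333) + (-2.1667)·(-2.1667)) / 5 = 40.8333/5 = 8.1667
  S = [[11.4667, -1.6667],
 [-1.6667, 8.1667]].

Step 3 — invert S. det(S) = 11.4667·8.1667 - (-1.6667)² = 90.8667.
  S^{-1} = (1/det) · [[d, -b], [-b, a]] = [[0.0899, 0.0183],
 [0.0183, 0.1262]].

Step 4 — quadratic form (x̄ - mu_0)^T · S^{-1} · (x̄ - mu_0):
  S^{-1} · (x̄ - mu_0) = (0.3026, 0.0822),
  (x̄ - mu_0)^T · [...] = (3.3333)·(0.3026) + (0.1667)·(0.0822) = 1.0225.

Step 5 — scale by n: T² = 6 · 1.0225 = 6.135.

T² ≈ 6.135


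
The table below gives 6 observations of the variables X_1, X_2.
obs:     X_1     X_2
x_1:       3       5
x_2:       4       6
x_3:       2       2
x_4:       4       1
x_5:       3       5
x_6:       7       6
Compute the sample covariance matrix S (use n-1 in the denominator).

Step 1 — column means:
  mean(X_1) = (3 + 4 + 2 + 4 + 3 + 7) / 6 = 23/6 = 3.8333
  mean(X_2) = (5 + 6 + 2 + 1 + 5 + 6) / 6 = 25/6 = 4.1667

Step 2 — sample covariance S[i,j] = (1/(n-1)) · Σ_k (x_{k,i} - mean_i) · (x_{k,j} - mean_j), with n-1 = 5.
  S[X_1,X_1] = ((-0.8333)·(-0.8333) + (0.1667)·(0.1667) + (-1.8333)·(-1.8333) + (0.1667)·(0.1667) + (-0.8333)·(-0.8333) + (3.1667)·(3.1667)) / 5 = 14.8333/5 = 2.9667
  S[X_1,X_2] = ((-0.8333)·(0.8333) + (0.1667)·(1.8333) + (-1.8333)·(-2.1667) + (0.1667)·(-3.1667) + (-0.8333)·(0.8333) + (3.1667)·(1.8333)) / 5 = 8.1667/5 = 1.6333
  S[X_2,X_2] = ((0.8333)·(0.8333) + (1.8333)·(1.8333) + (-2.1667)·(-2.1667) + (-3.1667)·(-3.1667) + (0.8333)·(0.8333) + (1.8333)·(1.8333)) / 5 = 22.8333/5 = 4.5667

S is symmetric (S[j,i] = S[i,j]). Assembling:

S = [[2.9667, 1.6333],
 [1.6333, 4.5667]]


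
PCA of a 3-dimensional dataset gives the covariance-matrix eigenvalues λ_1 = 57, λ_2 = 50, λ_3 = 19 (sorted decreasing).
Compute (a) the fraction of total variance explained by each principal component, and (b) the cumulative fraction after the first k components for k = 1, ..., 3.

Step 1 — total variance = trace(Sigma) = Σ λ_i = 57 + 50 + 19 = 126.

Step 2 — fraction explained by component i = λ_i / Σ λ:
  PC1: 57/126 = 0.4524
  PC2: 50/126 = 0.3968
  PC3: 19/126 = 0.1508

Step 3 — cumulative fraction after k components = (λ_1 + ... + λ_k) / Σ λ:
  k = 1: 57/126 = 0.4524
  k = 2: (57 + 50)/126 = 107/126 = 0.8492
  k = 3: (57 + 50 + 19)/126 = 126/126 = 1

Summary (fraction, with percent):

explained: PC1 0.4524 (45.24%), PC2 0.3968 (39.68%), PC3 0.1508 (15.08%);  cumulative: 0.4524, 0.8492, 1


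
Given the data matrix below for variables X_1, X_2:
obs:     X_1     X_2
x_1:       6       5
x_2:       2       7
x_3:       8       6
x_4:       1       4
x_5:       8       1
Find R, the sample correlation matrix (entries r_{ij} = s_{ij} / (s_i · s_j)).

Step 1 — column means:
  mean(X_1) = (6 + 2 + 8 + 1 + 8) / 5 = 25/5 = 5
  mean(X_2) = (5 + 7 + 6 + 4 + 1) / 5 = 23/5 = 4.6

Step 2 — sample variances and covariances s[i,j] = (1/(n-1)) · Σ_k (x_{k,i} - mean_i) · (x_{k,j} - mean_j), with n-1 = 4:
  s[X_1,X_1] = ((1)·(1) + (-3)·(-3) + (3)·(3) + (-4)·(-4) + (3)·(3)) / 4 = 44/4 = 11
  s[X_1,X_2] = ((1)·(0.4) + (-3)·(2.4) + (3)·(1.4) + (-4)·(-0.6) + (3)·(-3.6)) / 4 = -11/4 = -2.75
  s[X_2,X_2] = ((0.4)·(0.4) + (2.4)·(2.4) + (1.4)·(1.4) + (-0.6)·(-0.6) + (-3.6)·(-3.6)) / 4 = 21.2/4 = 5.3
  Sample standard deviations s_i = √(s[i,i]):
  s(X_1) = √(11) = 3.3166
  s(X_2) = √(5.3) = 2.3022

Step 3 — r_{ij} = s_{ij} / (s_i · s_j):
  r[X_1,X_1] = 1 (diagonal).
  r[X_1,X_2] = -2.75 / (3.3166 · 2.3022) = -2.75 / 7.6354 = -0.3602
  r[X_2,X_2] = 1 (diagonal).

R is symmetric with unit diagonal. Assembling:

R = [[1, -0.3602],
 [-0.3602, 1]]


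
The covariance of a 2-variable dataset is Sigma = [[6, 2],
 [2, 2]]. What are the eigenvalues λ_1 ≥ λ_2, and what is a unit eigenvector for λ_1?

Step 1 — characteristic polynomial of 2×2 Sigma:
  det(Sigma - λI) = λ² - trace · λ + det = 0.
  trace = 6 + 2 = 8, det = 6·2 - (2)² = 8.
Step 2 — discriminant:
  Δ = trace² - 4·det = 64 - 32 = 32.
Step 3 — eigenvalues:
  λ = (trace ± √Δ)/2 = (8 ± 5.6569)/2,
  λ_1 = 6.8284,  λ_2 = 1.1716.

Step 4 — unit eigenvector for λ_1: solve (Sigma - λ_1 I)v = 0. First row:
  (6 - 6.8284)·v_x + (2)·v_y = 0, i.e. (-0.8284)·v_x + (2)·v_y = 0,
  so v ∝ (b, λ_1 - a) = (2, 0.8284) = u.
  ||u|| = √((2)² + (0.8284)²) = √(4.6863) ≈ 2.1648,
  v_1 = u/||u|| ≈ (0.9239, 0.3827) (||v_1|| = 1).

λ_1 = 6.8284,  λ_2 = 1.1716;  v_1 ≈ (0.9239, 0.3827)


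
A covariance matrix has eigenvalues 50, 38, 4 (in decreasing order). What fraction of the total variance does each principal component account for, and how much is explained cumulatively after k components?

Step 1 — total variance = trace(Sigma) = Σ λ_i = 50 + 38 + 4 = 92.

Step 2 — fraction explained by component i = λ_i / Σ λ:
  PC1: 50/92 = 0.5435
  PC2: 38/92 = 0.413
  PC3: 4/92 = 0.0435

Step 3 — cumulative fraction after k components = (λ_1 + ... + λ_k) / Σ λ:
  k = 1: 50/92 = 0.5435
  k = 2: (50 + 38)/92 = 88/92 = 0.9565
  k = 3: (50 + 38 + 4)/92 = 92/92 = 1

Summary (fraction, with percent):

explained: PC1 0.5435 (54.35%), PC2 0.413 (41.3%), PC3 0.0435 (4.35%);  cumulative: 0.5435, 0.9565, 1


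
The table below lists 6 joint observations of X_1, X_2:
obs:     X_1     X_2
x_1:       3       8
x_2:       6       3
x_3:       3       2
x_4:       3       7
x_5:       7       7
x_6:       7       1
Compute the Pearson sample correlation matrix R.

Step 1 — column means:
  mean(X_1) = (3 + 6 + 3 + 3 + 7 + 7) / 6 = 29/6 = 4.8333
  mean(X_2) = (8 + 3 + 2 + 7 + 7 + 1) / 6 = 28/6 = 4.6667

Step 2 — sample variances and covariances s[i,j] = (1/(n-1)) · Σ_k (x_{k,i} - mean_i) · (x_{k,j} - mean_j), with n-1 = 5:
  s[X_1,X_1] = ((-1.8333)·(-1.8333) + (1.1667)·(1.1667) + (-1.8333)·(-1.8333) + (-1.8333)·(-1.8333) + (2.1667)·(2.1667) + (2.1667)·(2.1667)) / 5 = 20.8333/5 = 4.1667
  s[X_1,X_2] = ((-1.8333)·(3.3333) + (1.1667)·(-1.6667) + (-1.8333)·(-2.6667) + (-1.8333)·(2.3333) + (2.1667)·(2.3333) + (2.1667)·(-3.6667)) / 5 = -10.3333/5 = -2.0667
  s[X_2,X_2] = ((3.3333)·(3.3333) + (-1.6667)·(-1.6667) + (-2.6667)·(-2.6667) + (2.3333)·(2.3333) + (2.3333)·(2.3333) + (-3.6667)·(-3.6667)) / 5 = 45.3333/5 = 9.0667
  Sample standard deviations s_i = √(s[i,i]):
  s(X_1) = √(4.1667) = 2.0412
  s(X_2) = √(9.0667) = 3.0111

Step 3 — r_{ij} = s_{ij} / (s_i · s_j):
  r[X_1,X_1] = 1 (diagonal).
  r[X_1,X_2] = -2.0667 / (2.0412 · 3.0111) = -2.0667 / 6.1464 = -0.3362
  r[X_2,X_2] = 1 (diagonal).

R is symmetric with unit diagonal. Assembling:

R = [[1, -0.3362],
 [-0.3362, 1]]


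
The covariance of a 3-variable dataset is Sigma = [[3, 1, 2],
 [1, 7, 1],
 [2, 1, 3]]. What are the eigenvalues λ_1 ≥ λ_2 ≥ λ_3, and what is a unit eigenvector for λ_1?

Step 1 — characteristic polynomial p(λ) = det(λI - Sigma) = λ³ - tr·λ² + c_1·λ - det, where tr = trace, c_1 = sum of the principal 2×2 minors, det = det(Sigma):
  tr = 3 + 7 + 3 = 13,
  c_1 = (3·7 - (1)²) + (3·3 - (2)²) + (7·3 - (1)²) = 20 + 5 + 20 = 45,
  det = 3·(7·3 - (1)²) - (1)·((1)·3 - (1)·(2)) + (2)·((1)·(1) - 7·(2)) = 3·(20) - (1)·(1) + (2)·(-13) = 33.
  So p(λ) = λ³ - 13λ² + 45λ - 33.
Step 2 — look for an integer root (rational root theorem: any rational root is an integer divisor of 33). Testing λ = 1:
  p(1) = 1 - 13 + 45 - 33 = 0  ✓
  Dividing out (λ - 1): p(λ) = (λ - 1)(λ² - 12λ + 33).
Step 3 — remaining eigenvalues from the quadratic λ² - 12λ + 33 = 0:
  Δ = 12² - 4·33 = 144 - 132 = 12,  λ = (12 ± √12)/2 = (12 ± 3.4641)/2 ≈ 7.7321 or 4.2679.
  Sorted: λ_1 = 7.7321,  λ_2 = 4.2679,  λ_3 = 1  (check: sum = 13 = tr ✓).

Step 4 — unit eigenvector for λ_1 ≈ 7.7321: v spans the null space of (Sigma - λ_1 I), whose rows are
  r_1 = (-4.7321, 1, 2),  r_2 = (1, -0.7321, 1),  r_3 = (2, 1, -4.7321).
  v is orthogonal to every row, so take v ∝ r_1 × r_2 = ((1)·(1) - (2)·(-0.7321), (2)·(1) - (-4.7321)·(1), (-4.7321)·(-0.7321) - (1)·(1)) ≈ (2.4641, 6.7321, 2.4641).
  Let u = (2.4641, 6.7321, 2.4641).
  ||u|| = √((2.4641)² + (6.7321)² + (2.4641)²) = √(57.4641) ≈ 7.5805,  v_1 = u/||u|| ≈ (0.3251, 0.8881, 0.3251) (||v_1|| = 1).

λ_1 = 7.7321,  λ_2 = 4.2679,  λ_3 = 1;  v_1 ≈ (0.3251, 0.8881, 0.3251)


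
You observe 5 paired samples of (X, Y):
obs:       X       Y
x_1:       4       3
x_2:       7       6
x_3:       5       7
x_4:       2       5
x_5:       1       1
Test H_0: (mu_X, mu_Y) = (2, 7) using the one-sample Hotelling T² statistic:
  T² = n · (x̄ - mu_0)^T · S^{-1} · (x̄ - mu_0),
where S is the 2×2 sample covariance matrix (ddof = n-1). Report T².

Step 1 — sample mean vector:
  mean(X) = (4 + 7 + 5 + 2 + 1) / 5 = 19/5 = 3.8
  mean(Y) = (3 + 6 + 7 + 5 + 1) / 5 = 22/5 = 4.4
  x̄ = (3.8, 4.4),  deviation x̄ - mu_0 = (3.8, 4.4) - (2, 7) = (1.8, -2.6).

Step 2 — sample covariance matrix, S[i,j] = (1/(n-1)) · Σ_k (x_{k,i} - mean_i) · (x_{k,j} - mean_j), divisor n-1 = 4:
  S[X,X] = ((0.2)·(0.2) + (3.2)·(3.2) + (1.2)·(1.2) + (-1.8)·(-1.8) + (-2.8)·(-2.8)) / 4 = 22.8/4 = 5.7
  S[X,Y] = ((0.2)·(-1.4) + (3.2)·(1.6) + (1.2)·(2.6) + (-1.8)·(0.6) + (-2.8)·(-3.4)) / 4 = 16.4/4 = 4.1
  S[Y,Y] = ((-1.4)·(-1.4) + (1.6)·(1.6) + (2.6)·(2.6) + (0.6)·(0.6) + (-3.4)·(-3.4)) / 4 = 23.2/4 = 5.8
  S = [[5.7, 4.1],
 [4.1, 5.8]].

Step 3 — invert S. det(S) = 5.7·5.8 - (4.1)² = 16.25.
  S^{-1} = (1/det) · [[d, -b], [-b, a]] = [[0.3569, -0.2523],
 [-0.2523, 0.3508]].

Step 4 — quadratic form (x̄ - mu_0)^T · S^{-1} · (x̄ - mu_0):
  S^{-1} · (x̄ - mu_0) = (1.2985, -1.3662),
  (x̄ - mu_0)^T · [...] = (1.8)·(1.2985) + (-2.6)·(-1.3662) = 5.8892.

Step 5 — scale by n: T² = 5 · 5.8892 = 29.4462.

T² ≈ 29.4462


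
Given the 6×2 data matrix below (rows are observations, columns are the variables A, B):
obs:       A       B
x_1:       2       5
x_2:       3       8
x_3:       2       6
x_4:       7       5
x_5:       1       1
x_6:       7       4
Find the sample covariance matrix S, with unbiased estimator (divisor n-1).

Step 1 — column means:
  mean(A) = (2 + 3 + 2 + 7 + 1 + 7) / 6 = 22/6 = 3.6667
  mean(B) = (5 + 8 + 6 + 5 + 1 + 4) / 6 = 29/6 = 4.8333

Step 2 — sample covariance S[i,j] = (1/(n-1)) · Σ_k (x_{k,i} - mean_i) · (x_{k,j} - mean_j), with n-1 = 5.
  S[A,A] = ((-1.6667)·(-1.6667) + (-0.6667)·(-0.6667) + (-1.6667)·(-1.6667) + (3.3333)·(3.3333) + (-2.6667)·(-2.6667) + (3.3333)·(3.3333)) / 5 = 35.3333/5 = 7.0667
  S[A,B] = ((-1.6667)·(0.1667) + (-0.6667)·(3.1667) + (-1.6667)·(1.1667) + (3.3333)·(0.1667) + (-2.6667)·(-3.8333) + (3.3333)·(-0.8333)) / 5 = 3.6667/5 = 0.7333
  S[B,B] = ((0.1667)·(0.1667) + (3.1667)·(3.1667) + (1.1667)·(1.1667) + (0.1667)·(0.1667) + (-3.8333)·(-3.8333) + (-0.8333)·(-0.8333)) / 5 = 26.8333/5 = 5.3667

S is symmetric (S[j,i] = S[i,j]). Assembling:

S = [[7.0667, 0.7333],
 [0.7333, 5.3667]]


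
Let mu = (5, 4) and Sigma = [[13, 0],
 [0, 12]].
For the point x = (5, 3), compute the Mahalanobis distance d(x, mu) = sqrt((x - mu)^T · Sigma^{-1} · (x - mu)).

Step 1 — centre the observation: (x - mu) = (0, -1).

Step 2 — invert Sigma. det(Sigma) = 13·12 - (0)² = 156.
  Sigma^{-1} = (1/det) · [[d, -b], [-b, a]] = [[0.0769, 0],
 [0, 0.0833]].

Step 3 — form the quadratic (x - mu)^T · Sigma^{-1} · (x - mu):
  Sigma^{-1} · (x - mu) = (0, -0.0833).
  (x - mu)^T · [Sigma^{-1} · (x - mu)] = (0)·(0) + (-1)·(-0.0833) = 0.0833.

Step 4 — take square root: d = √(0.0833) ≈ 0.2887.

d(x, mu) = √(0.0833) ≈ 0.2887


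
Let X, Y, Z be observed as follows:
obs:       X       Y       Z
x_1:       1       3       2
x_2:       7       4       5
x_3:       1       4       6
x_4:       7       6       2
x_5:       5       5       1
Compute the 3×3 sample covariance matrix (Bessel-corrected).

Step 1 — column means:
  mean(X) = (1 + 7 + 1 + 7 + 5) / 5 = 21/5 = 4.2
  mean(Y) = (3 + 4 + 4 + 6 + 5) / 5 = 22/5 = 4.4
  mean(Z) = (2 + 5 + 6 + 2 + 1) / 5 = 16/5 = 3.2

Step 2 — sample covariance S[i,j] = (1/(n-1)) · Σ_k (x_{k,i} - mean_i) · (x_{k,j} - mean_j), with n-1 = 4.
  S[X,X] = ((-3.2)·(-3.2) + (2.8)·(2.8) + (-3.2)·(-3.2) + (2.8)·(2.8) + (0.8)·(0.8)) / 4 = 36.8/4 = 9.2
  S[X,Y] = ((-3.2)·(-1.4) + (2.8)·(-0.4) + (-3.2)·(-0.4) + (2.8)·(1.6) + (0.8)·(0.6)) / 4 = 9.6/4 = 2.4
  S[X,Z] = ((-3.2)·(-1.2) + (2.8)·(1.8) + (-3.2)·(2.8) + (2.8)·(-1.2) + (0.8)·(-2.2)) / 4 = -5.2/4 = -1.3
  S[Y,Y] = ((-1.4)·(-1.4) + (-0.4)·(-0.4) + (-0.4)·(-0.4) + (1.6)·(1.6) + (0.6)·(0.6)) / 4 = 5.2/4 = 1.3
  S[Y,Z] = ((-1.4)·(-1.2) + (-0.4)·(1.8) + (-0.4)·(2.8) + (1.6)·(-1.2) + (0.6)·(-2.2)) / 4 = -3.4/4 = -0.85
  S[Z,Z] = ((-1.2)·(-1.2) + (1.8)·(1.8) + (2.8)·(2.8) + (-1.2)·(-1.2) + (-2.2)·(-2.2)) / 4 = 18.8/4 = 4.7

S is symmetric (S[j,i] = S[i,j]). Assembling:

S = [[9.2, 2.4, -1.3],
 [2.4, 1.3, -0.85],
 [-1.3, -0.85, 4.7]]


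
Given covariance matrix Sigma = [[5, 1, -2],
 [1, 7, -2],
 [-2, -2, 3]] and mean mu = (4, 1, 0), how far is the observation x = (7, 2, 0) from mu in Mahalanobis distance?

Step 1 — centre the observation: (x - mu) = (3, 1, 0).

Step 2 — invert Sigma (cofactor / det for 3×3, or solve directly):
  Sigma^{-1} = [[0.2742, 0.0161, 0.1935],
 [0.0161, 0.1774, 0.129],
 [0.1935, 0.129, 0.5484]].

Step 3 — form the quadratic (x - mu)^T · Sigma^{-1} · (x - mu):
  Sigma^{-1} · (x - mu) = (0.8387, 0.2258, 0.7097).
  (x - mu)^T · [Sigma^{-1} · (x - mu)] = (3)·(0.8387) + (1)·(0.2258) + (0)·(0.7097) = 2.7419.

Step 4 — take square root: d = √(2.7419) ≈ 1.6559.

d(x, mu) = √(2.7419) ≈ 1.6559


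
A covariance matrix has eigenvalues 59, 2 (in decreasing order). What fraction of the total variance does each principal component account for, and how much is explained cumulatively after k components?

Step 1 — total variance = trace(Sigma) = Σ λ_i = 59 + 2 = 61.

Step 2 — fraction explained by component i = λ_i / Σ λ:
  PC1: 59/61 = 0.9672
  PC2: 2/61 = 0.0328

Step 3 — cumulative fraction after k components = (λ_1 + ... + λ_k) / Σ λ:
  k = 1: 59/61 = 0.9672
  k = 2: (59 + 2)/61 = 61/61 = 1

Summary (fraction, with percent):

explained: PC1 0.9672 (96.72%), PC2 0.0328 (3.28%);  cumulative: 0.9672, 1


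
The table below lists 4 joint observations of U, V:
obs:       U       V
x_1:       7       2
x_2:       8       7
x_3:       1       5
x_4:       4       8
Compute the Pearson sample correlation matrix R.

Step 1 — column means:
  mean(U) = (7 + 8 + 1 + 4) / 4 = 20/4 = 5
  mean(V) = (2 + 7 + 5 + 8) / 4 = 22/4 = 5.5

Step 2 — sample variances and covariances s[i,j] = (1/(n-1)) · Σ_k (x_{k,i} - mean_i) · (x_{k,j} - mean_j), with n-1 = 3:
  s[U,U] = ((2)·(2) + (3)·(3) + (-4)·(-4) + (-1)·(-1)) / 3 = 30/3 = 10
  s[U,V] = ((2)·(-3.5) + (3)·(1.5) + (-4)·(-0.5) + (-1)·(2.5)) / 3 = -3/3 = -1
  s[V,V] = ((-3.5)·(-3.5) + (1.5)·(1.5) + (-0.5)·(-0.5) + (2.5)·(2.5)) / 3 = 21/3 = 7
  Sample standard deviations s_i = √(s[i,i]):
  s(U) = √(10) = 3.1623
  s(V) = √(7) = 2.6458

Step 3 — r_{ij} = s_{ij} / (s_i · s_j):
  r[U,U] = 1 (diagonal).
  r[U,V] = -1 / (3.1623 · 2.6458) = -1 / 8.3666 = -0.1195
  r[V,V] = 1 (diagonal).

R is symmetric with unit diagonal. Assembling:

R = [[1, -0.1195],
 [-0.1195, 1]]


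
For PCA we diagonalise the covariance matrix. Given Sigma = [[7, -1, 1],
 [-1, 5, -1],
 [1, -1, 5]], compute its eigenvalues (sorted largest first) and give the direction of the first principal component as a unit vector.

Step 1 — characteristic polynomial p(λ) = det(λI - Sigma) = λ³ - tr·λ² + c_1·λ - det, where tr = trace, c_1 = sum of the principal 2×2 minors, det = det(Sigma):
  tr = 7 + 5 + 5 = 17,
  c_1 = (7·5 - (-1)²) + (7·5 - (1)²) + (5·5 - (-1)²) = 34 + 34 + 24 = 92,
  det = 7·(5·5 - (-1)²) - (-1)·((-1)·5 - (-1)·(1)) + (1)·((-1)·(-1) - 5·(1)) = 7·(24) - (-1)·(-4) + (1)·(-4) = 160.
  So p(λ) = λ³ - 17λ² + 92λ - 160.
Step 2 — look for an integer root (rational root theorem: any rational root is an integer divisor of 160). Testing λ = 4:
  p(4) = 64 - 272 + 368 - 160 = 0  ✓
  Dividing out (λ - 4): p(λ) = (λ - 4)(λ² - 13λ + 40).
Step 3 — remaining eigenvalues from the quadratic λ² - 13λ + 40 = 0:
  Δ = 13² - 4·40 = 169 - 160 = 9,  λ = (13 ± √9)/2 = (13 ± 3)/2 = 8 or 5.
  Sorted: λ_1 = 8,  λ_2 = 5,  λ_3 = 4  (check: sum = 17 = tr ✓).

Step 4 — unit eigenvector for λ_1 = 8: v spans the null space of (Sigma - λ_1 I), whose rows are
  r_1 = (-1, -1, 1),  r_2 = (-1, -3, -1),  r_3 = (1, -1, -3).
  v is orthogonal to every row, so take v ∝ r_1 × r_2 = ((-1)·(-1) - (1)·(-3), (1)·(-1) - (-1)·(-1), (-1)·(-3) - (-1)·(-1)) = (4, -2, 2).
  Rescale (divide by 2): u = (2, -1, 1).
  ||u|| = √((2)² + (-1)² + (1)²) = √(6) ≈ 2.4495,  v_1 = u/||u|| ≈ (0.8165, -0.4082, 0.4082) (||v_1|| = 1).

λ_1 = 8,  λ_2 = 5,  λ_3 = 4;  v_1 ≈ (0.8165, -0.4082, 0.4082)


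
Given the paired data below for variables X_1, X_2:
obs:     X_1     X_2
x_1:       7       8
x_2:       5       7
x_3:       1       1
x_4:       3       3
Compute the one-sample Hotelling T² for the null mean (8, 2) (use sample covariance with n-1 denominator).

Step 1 — sample mean vector:
  mean(X_1) = (7 + 5 + 1 + 3) / 4 = 16/4 = 4
  mean(X_2) = (8 + 7 + 1 + 3) / 4 = 19/4 = 4.75
  x̄ = (4, 4.75),  deviation x̄ - mu_0 = (4, 4.75) - (8, 2) = (-4, 2.75).

Step 2 — sample covariance matrix, S[i,j] = (1/(n-1)) · Σ_k (x_{k,i} - mean_i) · (x_{k,j} - mean_j), divisor n-1 = 3:
  S[X_1,X_1] = ((3)·(3) + (1)·(1) + (-3)·(-3) + (-1)·(-1)) / 3 = 20/3 = 6.6667
  S[X_1,X_2] = ((3)·(3.25) + (1)·(2.25) + (-3)·(-3.75) + (-1)·(-1.75)) / 3 = 25/3 = 8.3333
  S[X_2,X_2] = ((3.25)·(3.25) + (2.25)·(2.25) + (-3.75)·(-3.75) + (-1.75)·(-1.75)) / 3 = 32.75/3 = 10.9167
  S = [[6.6667, 8.3333],
 [8.3333, 10.9167]].

Step 3 — invert S. det(S) = 6.6667·10.9167 - (8.3333)² = 3.3333.
  S^{-1} = (1/det) · [[d, -b], [-b, a]] = [[3.275, -2.5],
 [-2.5, 2]].

Step 4 — quadratic form (x̄ - mu_0)^T · S^{-1} · (x̄ - mu_0):
  S^{-1} · (x̄ - mu_0) = (-19.975, 15.5),
  (x̄ - mu_0)^T · [...] = (-4)·(-19.975) + (2.75)·(15.5) = 122.525.

Step 5 — scale by n: T² = 4 · 122.525 = 490.1.

T² ≈ 490.1
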